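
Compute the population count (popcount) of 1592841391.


0b1011110111100001101010010101111 has 19 set bits

19


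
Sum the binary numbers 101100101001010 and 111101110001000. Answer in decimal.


101100101001010 + 111101110001000 = 1101010011010010 = 54482

54482


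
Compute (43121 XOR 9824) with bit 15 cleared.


Step 1: 43121 ^ 9824 = 36369
Step 2: 36369 & ~(1 << 15) = 3601

3601


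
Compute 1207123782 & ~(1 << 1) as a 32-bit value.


1207123782 & ~(1 << 1) = 1207123780

1207123780


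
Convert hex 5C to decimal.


5C hex = 92 decimal

92


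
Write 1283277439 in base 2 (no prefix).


1283277439 = 1001100011111010100001001111111 in binary

1001100011111010100001001111111


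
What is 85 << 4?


0b1010101 << 4 = 0b10101010000 = 1360

1360


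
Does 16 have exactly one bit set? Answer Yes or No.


0b10000. Only one bit set => Yes

Yes


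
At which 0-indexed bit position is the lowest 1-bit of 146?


0b10010010. Lowest set bit at position 1

1


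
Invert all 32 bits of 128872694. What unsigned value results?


128872694 ^ 4294967295 = 4166094601

4166094601


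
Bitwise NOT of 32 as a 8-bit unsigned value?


~0b100000 = 0b11011111 = 223 (8-bit unsigned)

223


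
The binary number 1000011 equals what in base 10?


1000011 in decimal = 67

67


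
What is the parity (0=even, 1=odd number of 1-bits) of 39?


0b100111 has 4 ones => parity 0

0


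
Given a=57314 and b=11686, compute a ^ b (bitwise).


57314 ^ 11686 = 62020

62020


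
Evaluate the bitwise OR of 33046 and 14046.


0b1000000100010110 | 0b11011011011110 = 0b1011011111011110 = 47070

47070


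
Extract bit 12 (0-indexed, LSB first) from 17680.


0b100010100010000, position 12 = 0

0


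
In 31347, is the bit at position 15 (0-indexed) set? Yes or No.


0b111101001110011, bit 15 = 0. No

No


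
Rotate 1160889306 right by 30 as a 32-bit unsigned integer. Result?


Rotate 0b1000101001100011100001111011010 right by 30 (32-bit) = 0b10100110001110000111101101001 = 348589929

348589929


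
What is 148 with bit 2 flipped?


148 ^ (1 << 2) = 148 ^ 4 = 144

144


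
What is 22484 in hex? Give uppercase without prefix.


22484 = 57D4 hex

57D4


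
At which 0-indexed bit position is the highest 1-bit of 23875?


0b101110101000011. Highest set bit at position 14

14


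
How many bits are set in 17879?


0b100010111010111 has 9 set bits

9


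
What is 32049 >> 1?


0b111110100110001 >> 1 = 0b11111010011000 = 16024

16024


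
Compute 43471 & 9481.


0b1010100111001111 & 0b10010100001001 = 0b10000100001001 = 8457

8457


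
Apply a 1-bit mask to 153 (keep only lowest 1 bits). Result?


153 & 1 = 1

1


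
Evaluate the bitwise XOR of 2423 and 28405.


0b100101110111 ^ 0b110111011110101 = 0b110011110000010 = 26498

26498


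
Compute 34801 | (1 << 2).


34801 | (1 << 2) = 34801 | 4 = 34805

34805


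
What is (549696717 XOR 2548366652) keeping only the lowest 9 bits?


Step 1: 549696717 ^ 2548366652 = 3072805361
Step 2: 3072805361 & 511 = 497

497


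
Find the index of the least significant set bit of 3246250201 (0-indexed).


0b11000001011111011101100011011001. Lowest set bit at position 0

0


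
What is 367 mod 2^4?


367 & 15 = 15

15


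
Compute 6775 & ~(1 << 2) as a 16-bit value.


6775 & ~(1 << 2) = 6771

6771


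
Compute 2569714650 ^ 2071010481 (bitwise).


0b10011001001010101011101111011010 ^ 0b1111011011100010001110010110001 = 0b11100010010110111010011101101011 = 3797657451

3797657451


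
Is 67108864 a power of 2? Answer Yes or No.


0b100000000000000000000000000. Only one bit set => Yes

Yes


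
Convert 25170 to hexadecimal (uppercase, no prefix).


25170 = 6252 hex

6252


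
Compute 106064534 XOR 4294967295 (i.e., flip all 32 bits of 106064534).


106064534 ^ 4294967295 = 4188902761

4188902761


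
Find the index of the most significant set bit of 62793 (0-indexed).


0b1111010101001001. Highest set bit at position 15

15


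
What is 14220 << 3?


0b11011110001100 << 3 = 0b11011110001100000 = 113760

113760


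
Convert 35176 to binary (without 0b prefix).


35176 = 1000100101101000 in binary

1000100101101000


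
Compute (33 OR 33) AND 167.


Step 1: 33 | 33 = 33
Step 2: 33 & 167 = 33

33


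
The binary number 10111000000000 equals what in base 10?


10111000000000 in decimal = 11776

11776


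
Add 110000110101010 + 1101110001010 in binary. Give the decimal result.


110000110101010 + 1101110001010 = 111110100110100 = 32052

32052


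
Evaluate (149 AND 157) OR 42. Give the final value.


Step 1: 149 & 157 = 149
Step 2: 149 | 42 = 191

191


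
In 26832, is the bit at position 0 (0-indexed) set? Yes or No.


0b110100011010000, bit 0 = 0. No

No


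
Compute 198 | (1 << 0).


198 | (1 << 0) = 198 | 1 = 199

199


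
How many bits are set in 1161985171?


0b1000101010000100111110010010011 has 14 set bits

14


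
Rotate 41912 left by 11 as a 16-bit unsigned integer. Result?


Rotate 0b1010001110111000 left by 11 (16-bit) = 0b1100010100011101 = 50461

50461


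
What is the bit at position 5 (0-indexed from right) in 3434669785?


0b11001100101110001110011011011001, position 5 = 0

0


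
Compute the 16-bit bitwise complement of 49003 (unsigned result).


~0b1011111101101011 = 0b100000010010100 = 16532 (16-bit unsigned)

16532


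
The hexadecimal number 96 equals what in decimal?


96 hex = 150 decimal

150


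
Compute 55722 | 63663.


0b1101100110101010 | 0b1111100010101111 = 0b1111100110101111 = 63919

63919


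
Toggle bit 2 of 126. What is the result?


126 ^ (1 << 2) = 126 ^ 4 = 122

122


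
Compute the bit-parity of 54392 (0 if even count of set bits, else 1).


0b1101010001111000 has 8 ones => parity 0

0


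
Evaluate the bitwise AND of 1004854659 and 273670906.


0b111011111001001101110110000011 & 0b10000010011111110001011111010 = 0b10000010001001100000010000010 = 272941186

272941186


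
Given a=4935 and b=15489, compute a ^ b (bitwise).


4935 ^ 15489 = 12230

12230


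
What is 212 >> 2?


0b11010100 >> 2 = 0b110101 = 53

53


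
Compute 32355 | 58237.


0b111111001100011 | 0b1110001101111101 = 0b1111111101111111 = 65407

65407


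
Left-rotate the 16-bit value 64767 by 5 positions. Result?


Rotate 0b1111110011111111 left by 5 (16-bit) = 0b1001111111111111 = 40959

40959


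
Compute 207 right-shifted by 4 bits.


0b11001111 >> 4 = 0b1100 = 12

12


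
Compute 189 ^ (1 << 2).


189 ^ (1 << 2) = 189 ^ 4 = 185

185


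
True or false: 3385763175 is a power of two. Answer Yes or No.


0b11001001110011101010010101100111. Multiple bits set => No

No


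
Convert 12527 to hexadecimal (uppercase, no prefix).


12527 = 30EF hex

30EF


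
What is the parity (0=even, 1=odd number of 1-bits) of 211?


0b11010011 has 5 ones => parity 1

1


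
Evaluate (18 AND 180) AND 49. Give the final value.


Step 1: 18 & 180 = 16
Step 2: 16 & 49 = 16

16


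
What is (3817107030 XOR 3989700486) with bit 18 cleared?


Step 1: 3817107030 ^ 3989700486 = 239702480
Step 2: 239702480 & ~(1 << 18) = 239702480

239702480


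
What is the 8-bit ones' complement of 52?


52 ^ 255 = 203

203


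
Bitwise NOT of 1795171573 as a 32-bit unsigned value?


~0b1101011000000000010010011110101 = 0b10010100111111111101101100001010 = 2499795722 (32-bit unsigned)

2499795722


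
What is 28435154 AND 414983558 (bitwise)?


0b1101100011110001011010010 & 0b11000101111000010010110000110 = 0b101100000010000010000010 = 11542658

11542658


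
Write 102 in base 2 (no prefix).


102 = 1100110 in binary

1100110


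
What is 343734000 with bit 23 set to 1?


343734000 | (1 << 23) = 343734000 | 8388608 = 352122608

352122608


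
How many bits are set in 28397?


0b110111011101101 has 11 set bits

11


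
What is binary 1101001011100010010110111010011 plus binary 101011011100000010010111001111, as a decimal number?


1101001011100010010110111010011 + 101011011100000010010111001111 = 10010100111000010101001110100010 = 2497794978

2497794978


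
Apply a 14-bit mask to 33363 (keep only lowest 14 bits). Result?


33363 & 16383 = 595

595


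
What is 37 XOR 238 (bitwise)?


0b100101 ^ 0b11101110 = 0b11001011 = 203

203


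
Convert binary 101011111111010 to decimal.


101011111111010 in decimal = 22522

22522


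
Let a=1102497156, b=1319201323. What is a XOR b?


1102497156 ^ 1319201323 = 253210543

253210543


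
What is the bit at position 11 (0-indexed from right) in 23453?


0b101101110011101, position 11 = 1

1


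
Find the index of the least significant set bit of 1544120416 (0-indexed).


0b1011100000010010110100001100000. Lowest set bit at position 5

5


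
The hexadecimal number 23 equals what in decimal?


23 hex = 35 decimal

35


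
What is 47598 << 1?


0b1011100111101110 << 1 = 0b10111001111011100 = 95196

95196


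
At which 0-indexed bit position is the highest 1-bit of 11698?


0b10110110110010. Highest set bit at position 13

13


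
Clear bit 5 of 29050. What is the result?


29050 & ~(1 << 5) = 29018

29018


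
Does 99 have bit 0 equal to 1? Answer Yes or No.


0b1100011, bit 0 = 1. Yes

Yes


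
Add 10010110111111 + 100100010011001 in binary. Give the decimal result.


10010110111111 + 100100010011001 = 110111001011000 = 28248

28248


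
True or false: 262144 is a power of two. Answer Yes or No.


0b1000000000000000000. Only one bit set => Yes

Yes


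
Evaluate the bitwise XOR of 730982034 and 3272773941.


0b101011100100011110011010010010 ^ 0b11000011000100101001000100110101 = 0b11101000100000110111011110100111 = 3900929959

3900929959


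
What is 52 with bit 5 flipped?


52 ^ (1 << 5) = 52 ^ 32 = 20

20


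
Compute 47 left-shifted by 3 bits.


0b101111 << 3 = 0b101111000 = 376

376


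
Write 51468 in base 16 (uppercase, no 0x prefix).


51468 = C90C hex

C90C


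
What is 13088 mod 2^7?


13088 & 127 = 32

32


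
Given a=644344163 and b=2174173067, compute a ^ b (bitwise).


644344163 ^ 2174173067 = 2817578728

2817578728


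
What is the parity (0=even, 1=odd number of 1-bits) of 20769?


0b101000100100001 has 5 ones => parity 1

1


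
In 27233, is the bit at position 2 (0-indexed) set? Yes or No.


0b110101001100001, bit 2 = 0. No

No


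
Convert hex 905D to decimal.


905D hex = 36957 decimal

36957


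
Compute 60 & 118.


0b111100 & 0b1110110 = 0b110100 = 52

52


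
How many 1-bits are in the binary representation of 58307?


0b1110001111000011 has 9 set bits

9


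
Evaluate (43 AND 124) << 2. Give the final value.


Step 1: 43 & 124 = 40
Step 2: 40 << 2 = 160

160


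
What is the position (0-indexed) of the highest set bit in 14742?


0b11100110010110. Highest set bit at position 13

13


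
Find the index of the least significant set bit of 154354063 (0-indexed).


0b1001001100110100000110001111. Lowest set bit at position 0

0


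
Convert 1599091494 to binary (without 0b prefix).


1599091494 = 1011111010100000011001100100110 in binary

1011111010100000011001100100110


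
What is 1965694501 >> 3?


0b1110101001010100001111000100101 >> 3 = 0b1110101001010100001111000100 = 245711812

245711812


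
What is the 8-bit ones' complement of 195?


195 ^ 255 = 60

60


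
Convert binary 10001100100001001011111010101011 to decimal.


10001100100001001011111010101011 in decimal = 2357509803

2357509803


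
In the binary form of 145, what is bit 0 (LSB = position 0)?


0b10010001, position 0 = 1

1


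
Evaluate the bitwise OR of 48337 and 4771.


0b1011110011010001 | 0b1001010100011 = 0b1011111011110011 = 48883

48883


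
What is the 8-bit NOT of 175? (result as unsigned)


~0b10101111 = 0b1010000 = 80 (8-bit unsigned)

80


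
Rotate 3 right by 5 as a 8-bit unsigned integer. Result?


Rotate 0b11 right by 5 (8-bit) = 0b11000 = 24

24


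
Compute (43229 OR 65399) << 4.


Step 1: 43229 | 65399 = 65535
Step 2: 65535 << 4 = 1048560

1048560


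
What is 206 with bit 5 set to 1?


206 | (1 << 5) = 206 | 32 = 238

238


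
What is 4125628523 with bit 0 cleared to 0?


4125628523 & ~(1 << 0) = 4125628522

4125628522


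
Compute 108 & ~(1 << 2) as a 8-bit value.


108 & ~(1 << 2) = 104

104


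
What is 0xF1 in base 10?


F1 hex = 241 decimal

241


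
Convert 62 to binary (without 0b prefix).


62 = 111110 in binary

111110


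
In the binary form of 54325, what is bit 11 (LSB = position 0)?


0b1101010000110101, position 11 = 0

0


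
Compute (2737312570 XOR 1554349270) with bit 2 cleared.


Step 1: 2737312570 ^ 1554349270 = 4287459308
Step 2: 4287459308 & ~(1 << 2) = 4287459304

4287459304


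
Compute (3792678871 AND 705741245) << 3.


Step 1: 3792678871 & 705741245 = 570458517
Step 2: 570458517 << 3 = 4563668136

4563668136


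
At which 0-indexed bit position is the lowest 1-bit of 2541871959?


0b10010111100000011110001101010111. Lowest set bit at position 0

0


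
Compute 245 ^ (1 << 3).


245 ^ (1 << 3) = 245 ^ 8 = 253

253


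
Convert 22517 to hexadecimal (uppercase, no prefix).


22517 = 57F5 hex

57F5


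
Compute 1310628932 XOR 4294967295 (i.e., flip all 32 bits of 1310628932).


1310628932 ^ 4294967295 = 2984338363

2984338363


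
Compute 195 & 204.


0b11000011 & 0b11001100 = 0b11000000 = 192

192


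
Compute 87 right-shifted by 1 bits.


0b1010111 >> 1 = 0b101011 = 43

43


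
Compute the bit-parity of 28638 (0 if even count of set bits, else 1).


0b110111111011110 has 12 ones => parity 0

0


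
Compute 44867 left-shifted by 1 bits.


0b1010111101000011 << 1 = 0b10101111010000110 = 89734

89734


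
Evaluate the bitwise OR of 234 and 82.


0b11101010 | 0b1010010 = 0b11111010 = 250

250


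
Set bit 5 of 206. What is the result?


206 | (1 << 5) = 206 | 32 = 238

238


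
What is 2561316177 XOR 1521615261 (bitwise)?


0b10011000101010101001010101010001 ^ 0b1011010101100100000000110011101 = 0b11000010000110001001010011001100 = 3256390860

3256390860


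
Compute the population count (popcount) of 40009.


0b1001110001001001 has 7 set bits

7


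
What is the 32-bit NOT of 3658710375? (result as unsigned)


~0b11011010000100110111110101100111 = 0b100101111011001000001010011000 = 636256920 (32-bit unsigned)

636256920


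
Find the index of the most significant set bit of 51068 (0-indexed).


0b1100011101111100. Highest set bit at position 15

15


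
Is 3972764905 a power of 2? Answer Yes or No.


0b11101100110010111001010011101001. Multiple bits set => No

No


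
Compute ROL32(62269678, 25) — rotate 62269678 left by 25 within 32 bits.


Rotate 0b11101101100010100011101110 left by 25 (32-bit) = 0b11011100000001110110110001010001 = 3691474001

3691474001


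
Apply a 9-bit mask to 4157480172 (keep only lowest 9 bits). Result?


4157480172 & 511 = 236

236


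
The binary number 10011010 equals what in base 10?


10011010 in decimal = 154

154


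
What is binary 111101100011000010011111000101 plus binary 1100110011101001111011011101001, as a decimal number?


111101100011000010011111000101 + 1100110011101001111011011101001 = 10100100000000010001111010101110 = 2751536814

2751536814


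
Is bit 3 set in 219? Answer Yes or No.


0b11011011, bit 3 = 1. Yes

Yes


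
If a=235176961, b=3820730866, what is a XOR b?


235176961 ^ 3820730866 = 3988733427

3988733427


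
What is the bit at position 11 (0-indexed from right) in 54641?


0b1101010101110001, position 11 = 0

0


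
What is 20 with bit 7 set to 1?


20 | (1 << 7) = 20 | 128 = 148

148


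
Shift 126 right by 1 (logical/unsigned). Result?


0b1111110 >> 1 = 0b111111 = 63

63


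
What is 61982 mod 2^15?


61982 & 32767 = 29214

29214


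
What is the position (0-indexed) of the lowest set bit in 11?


0b1011. Lowest set bit at position 0

0


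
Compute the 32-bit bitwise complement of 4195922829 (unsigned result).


~0b11111010000110001011001110001101 = 0b101111001110100110001110010 = 99044466 (32-bit unsigned)

99044466


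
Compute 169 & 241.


0b10101001 & 0b11110001 = 0b10100001 = 161

161


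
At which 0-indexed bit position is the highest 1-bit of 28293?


0b110111010000101. Highest set bit at position 14

14


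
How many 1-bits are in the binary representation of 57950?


0b1110001001011110 has 9 set bits

9


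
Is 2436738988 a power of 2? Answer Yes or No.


0b10010001001111011010111110101100. Multiple bits set => No

No


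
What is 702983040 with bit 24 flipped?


702983040 ^ (1 << 24) = 702983040 ^ 16777216 = 686205824

686205824


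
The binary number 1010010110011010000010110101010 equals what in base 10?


1010010110011010000010110101010 in decimal = 1389168042

1389168042


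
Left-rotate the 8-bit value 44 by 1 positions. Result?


Rotate 0b101100 left by 1 (8-bit) = 0b1011000 = 88

88


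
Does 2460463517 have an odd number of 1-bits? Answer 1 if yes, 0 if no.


0b10010010101001111011000110011101 has 17 ones => parity 1

1


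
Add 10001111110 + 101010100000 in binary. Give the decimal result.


10001111110 + 101010100000 = 111100011110 = 3870

3870


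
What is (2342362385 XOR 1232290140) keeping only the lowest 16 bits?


Step 1: 2342362385 ^ 1232290140 = 3270433869
Step 2: 3270433869 & 65535 = 56397

56397


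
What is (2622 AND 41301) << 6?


Step 1: 2622 & 41301 = 20
Step 2: 20 << 6 = 1280

1280


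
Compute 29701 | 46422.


0b111010000000101 | 0b1011010101010110 = 0b1111010101010111 = 62807

62807


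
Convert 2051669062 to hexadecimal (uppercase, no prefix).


2051669062 = 7A49FC46 hex

7A49FC46


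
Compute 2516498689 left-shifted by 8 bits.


0b10010101111111101011100100000001 << 8 = 0b1001010111111110101110010000000100000000 = 644223664384

644223664384


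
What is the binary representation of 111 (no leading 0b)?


111 = 1101111 in binary

1101111


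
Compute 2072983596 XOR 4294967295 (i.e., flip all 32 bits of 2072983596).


2072983596 ^ 4294967295 = 2221983699

2221983699


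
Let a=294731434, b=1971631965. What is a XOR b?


294731434 ^ 1971631965 = 1679133175

1679133175


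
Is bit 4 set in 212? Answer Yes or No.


0b11010100, bit 4 = 1. Yes

Yes


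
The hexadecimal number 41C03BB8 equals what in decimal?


41C03BB8 hex = 1103117240 decimal

1103117240


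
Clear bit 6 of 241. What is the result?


241 & ~(1 << 6) = 177

177


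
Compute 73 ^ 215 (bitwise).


0b1001001 ^ 0b11010111 = 0b10011110 = 158

158


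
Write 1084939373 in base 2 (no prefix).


1084939373 = 1000000101010101101110001101101 in binary

1000000101010101101110001101101


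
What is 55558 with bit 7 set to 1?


55558 | (1 << 7) = 55558 | 128 = 55686

55686


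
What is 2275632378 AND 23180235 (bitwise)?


0b10000111101000110110010011111010 & 0b1011000011011001111001011 = 0b1001000010010000011001010 = 18948298

18948298


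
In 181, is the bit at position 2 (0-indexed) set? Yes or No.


0b10110101, bit 2 = 1. Yes

Yes


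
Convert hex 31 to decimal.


31 hex = 49 decimal

49


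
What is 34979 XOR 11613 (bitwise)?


0b1000100010100011 ^ 0b10110101011101 = 0b1010010111111110 = 42494

42494


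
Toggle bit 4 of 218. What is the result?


218 ^ (1 << 4) = 218 ^ 16 = 202

202


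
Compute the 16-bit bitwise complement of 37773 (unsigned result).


~0b1001001110001101 = 0b110110001110010 = 27762 (16-bit unsigned)

27762


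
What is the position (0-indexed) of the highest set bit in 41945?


0b1010001111011001. Highest set bit at position 15

15


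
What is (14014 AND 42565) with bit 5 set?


Step 1: 14014 & 42565 = 9732
Step 2: 9732 | (1 << 5) = 9732 | 32 = 9764

9764


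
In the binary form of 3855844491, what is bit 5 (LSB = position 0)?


0b11100101110100111000010010001011, position 5 = 0

0


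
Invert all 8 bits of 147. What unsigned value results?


147 ^ 255 = 108

108


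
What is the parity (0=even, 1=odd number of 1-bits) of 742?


0b1011100110 has 6 ones => parity 0

0


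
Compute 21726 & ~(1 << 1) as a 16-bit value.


21726 & ~(1 << 1) = 21724

21724


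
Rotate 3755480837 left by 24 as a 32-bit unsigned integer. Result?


Rotate 0b11011111110110000001011100000101 left by 24 (32-bit) = 0b101110111111101100000010111 = 98555927

98555927


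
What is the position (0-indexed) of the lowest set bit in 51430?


0b1100100011100110. Lowest set bit at position 1

1


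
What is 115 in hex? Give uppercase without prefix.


115 = 73 hex

73


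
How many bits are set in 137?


0b10001001 has 3 set bits

3


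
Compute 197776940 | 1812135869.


0b1011110010011101011000101100 | 0b1101100000000101111111110111101 = 0b1101111110010111111111110111101 = 1875640253

1875640253


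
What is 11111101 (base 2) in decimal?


11111101 in decimal = 253

253


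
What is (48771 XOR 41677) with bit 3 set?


Step 1: 48771 ^ 41677 = 7246
Step 2: 7246 | (1 << 3) = 7246 | 8 = 7246

7246


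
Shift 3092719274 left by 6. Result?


0b10111000010101110010011010101010 << 6 = 0b10111000010101110010011010101010000000 = 197934033536

197934033536


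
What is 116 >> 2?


0b1110100 >> 2 = 0b11101 = 29

29


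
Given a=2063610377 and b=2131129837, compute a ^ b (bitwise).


2063610377 ^ 2131129837 = 67520484

67520484


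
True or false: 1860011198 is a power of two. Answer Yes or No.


0b1101110110111011000010010111110. Multiple bits set => No

No


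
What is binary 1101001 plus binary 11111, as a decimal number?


1101001 + 11111 = 10001000 = 136

136


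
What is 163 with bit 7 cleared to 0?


163 & ~(1 << 7) = 35

35


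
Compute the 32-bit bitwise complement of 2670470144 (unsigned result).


~0b10011111001011000010010000000000 = 0b1100000110100111101101111111111 = 1624497151 (32-bit unsigned)

1624497151


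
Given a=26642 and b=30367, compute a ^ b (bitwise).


26642 ^ 30367 = 7821

7821


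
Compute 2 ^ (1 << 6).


2 ^ (1 << 6) = 2 ^ 64 = 66

66


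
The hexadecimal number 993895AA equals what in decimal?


993895AA hex = 2570622378 decimal

2570622378


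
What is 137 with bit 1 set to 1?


137 | (1 << 1) = 137 | 2 = 139

139


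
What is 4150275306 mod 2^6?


4150275306 & 63 = 42

42


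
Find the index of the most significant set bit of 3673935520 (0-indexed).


0b11011010111110111100111010100000. Highest set bit at position 31

31


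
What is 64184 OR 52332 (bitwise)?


0b1111101010111000 | 0b1100110001101100 = 0b1111111011111100 = 65276

65276


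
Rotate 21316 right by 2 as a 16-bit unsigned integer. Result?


Rotate 0b101001101000100 right by 2 (16-bit) = 0b1010011010001 = 5329

5329


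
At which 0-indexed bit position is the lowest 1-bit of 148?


0b10010100. Lowest set bit at position 2

2


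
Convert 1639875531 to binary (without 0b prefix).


1639875531 = 1100001101111101000001111001011 in binary

1100001101111101000001111001011


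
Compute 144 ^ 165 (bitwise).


0b10010000 ^ 0b10100101 = 0b110101 = 53

53


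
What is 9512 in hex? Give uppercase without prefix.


9512 = 2528 hex

2528


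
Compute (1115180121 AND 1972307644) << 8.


Step 1: 1115180121 & 1972307644 = 1074267160
Step 2: 1074267160 << 8 = 275012392960

275012392960


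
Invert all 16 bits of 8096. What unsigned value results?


8096 ^ 65535 = 57439

57439


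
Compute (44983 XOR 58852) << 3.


Step 1: 44983 ^ 58852 = 19027
Step 2: 19027 << 3 = 152216

152216


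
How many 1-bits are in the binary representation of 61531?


0b1111000001011011 has 9 set bits

9


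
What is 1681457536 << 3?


0b1100100001110010000000110000000 << 3 = 0b1100100001110010000000110000000000 = 13451660288

13451660288


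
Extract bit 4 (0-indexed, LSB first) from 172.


0b10101100, position 4 = 0

0


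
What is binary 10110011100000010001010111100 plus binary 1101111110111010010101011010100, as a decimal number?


10110011100000010001010111100 + 1101111110111010010101011010100 = 10000110010011010100110110010000 = 2253213072

2253213072


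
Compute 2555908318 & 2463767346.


0b10011000010110000001000011011110 & 0b10010010110110100001101100110010 = 0b10010000010110000001000000010010 = 2421690386

2421690386


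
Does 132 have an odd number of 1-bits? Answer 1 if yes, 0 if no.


0b10000100 has 2 ones => parity 0

0


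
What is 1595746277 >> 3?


0b1011111000111010010011111100101 >> 3 = 0b1011111000111010010011111100 = 199468284

199468284


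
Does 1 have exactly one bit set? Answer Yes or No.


0b1. Only one bit set => Yes

Yes


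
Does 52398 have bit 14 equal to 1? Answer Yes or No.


0b1100110010101110, bit 14 = 1. Yes

Yes


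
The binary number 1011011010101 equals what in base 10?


1011011010101 in decimal = 5845

5845


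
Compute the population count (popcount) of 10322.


0b10100001010010 has 5 set bits

5


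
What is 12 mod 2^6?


12 & 63 = 12

12


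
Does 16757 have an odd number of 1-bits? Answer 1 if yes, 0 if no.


0b100000101110101 has 7 ones => parity 1

1


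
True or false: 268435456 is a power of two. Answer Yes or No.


0b10000000000000000000000000000. Only one bit set => Yes

Yes


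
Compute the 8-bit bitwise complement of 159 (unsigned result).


~0b10011111 = 0b1100000 = 96 (8-bit unsigned)

96


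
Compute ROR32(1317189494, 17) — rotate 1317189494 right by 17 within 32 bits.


Rotate 0b1001110100000101011011101110110 right by 17 (32-bit) = 0b1011011101110110010011101000001 = 1538991937

1538991937


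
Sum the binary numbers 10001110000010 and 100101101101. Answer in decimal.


10001110000010 + 100101101101 = 10110011101111 = 11503

11503


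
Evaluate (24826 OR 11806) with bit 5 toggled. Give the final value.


Step 1: 24826 | 11806 = 28414
Step 2: 28414 ^ (1 << 5) = 28414 ^ 32 = 28382

28382


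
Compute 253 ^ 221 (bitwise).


0b11111101 ^ 0b11011101 = 0b100000 = 32

32


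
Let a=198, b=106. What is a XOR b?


198 ^ 106 = 172

172


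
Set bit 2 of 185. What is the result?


185 | (1 << 2) = 185 | 4 = 189

189


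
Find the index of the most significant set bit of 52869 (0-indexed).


0b1100111010000101. Highest set bit at position 15

15


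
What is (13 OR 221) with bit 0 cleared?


Step 1: 13 | 221 = 221
Step 2: 221 & ~(1 << 0) = 220

220


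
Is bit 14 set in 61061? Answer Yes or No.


0b1110111010000101, bit 14 = 1. Yes

Yes


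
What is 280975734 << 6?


0b10000101111110101100101110110 << 6 = 0b10000101111110101100101110110000000 = 17982446976

17982446976


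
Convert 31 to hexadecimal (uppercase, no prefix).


31 = 1F hex

1F


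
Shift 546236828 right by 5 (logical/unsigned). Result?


0b100000100011101110100110011100 >> 5 = 0b1000001000111011101001100 = 17069900

17069900


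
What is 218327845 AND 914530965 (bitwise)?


0b1101000000110110101100100101 & 0b110110100000101010001010010101 = 0b100000000100010001000000101 = 67248645

67248645


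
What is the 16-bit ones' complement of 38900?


38900 ^ 65535 = 26635

26635


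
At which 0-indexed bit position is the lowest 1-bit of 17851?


0b100010110111011. Lowest set bit at position 0

0


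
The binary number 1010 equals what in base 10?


1010 in decimal = 10

10


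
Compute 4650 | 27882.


0b1001000101010 | 0b110110011101010 = 0b111111011101010 = 32490

32490


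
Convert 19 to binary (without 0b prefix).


19 = 10011 in binary

10011


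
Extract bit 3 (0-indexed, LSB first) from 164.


0b10100100, position 3 = 0

0


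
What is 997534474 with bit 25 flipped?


997534474 ^ (1 << 25) = 997534474 ^ 33554432 = 963980042

963980042


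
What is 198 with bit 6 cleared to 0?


198 & ~(1 << 6) = 134

134


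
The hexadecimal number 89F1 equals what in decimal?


89F1 hex = 35313 decimal

35313


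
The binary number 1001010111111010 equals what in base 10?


1001010111111010 in decimal = 38394

38394


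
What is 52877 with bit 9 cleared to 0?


52877 & ~(1 << 9) = 52365

52365


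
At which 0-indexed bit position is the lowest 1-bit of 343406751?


0b10100011101111111100010011111. Lowest set bit at position 0

0


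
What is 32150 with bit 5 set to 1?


32150 | (1 << 5) = 32150 | 32 = 32182

32182


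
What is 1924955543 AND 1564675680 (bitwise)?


0b1110010101111000111110110010111 & 0b1011101010000110000111001100000 = 0b1010000000000000000110000000000 = 1342180352

1342180352


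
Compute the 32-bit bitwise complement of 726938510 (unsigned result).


~0b101011010101000011001110001110 = 0b11010100101010111100110001110001 = 3568028785 (32-bit unsigned)

3568028785


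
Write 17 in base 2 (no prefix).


17 = 10001 in binary

10001


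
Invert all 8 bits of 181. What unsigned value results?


181 ^ 255 = 74

74


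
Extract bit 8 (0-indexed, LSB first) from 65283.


0b1111111100000011, position 8 = 1

1


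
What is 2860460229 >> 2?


0b10101010011111110010100011000101 >> 2 = 0b101010100111111100101000110001 = 715115057

715115057


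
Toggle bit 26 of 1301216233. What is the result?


1301216233 ^ (1 << 26) = 1301216233 ^ 67108864 = 1234107369

1234107369


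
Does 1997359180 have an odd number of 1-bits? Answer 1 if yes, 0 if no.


0b1110111000011010100100001001100 has 14 ones => parity 0

0


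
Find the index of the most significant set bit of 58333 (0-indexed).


0b1110001111011101. Highest set bit at position 15

15


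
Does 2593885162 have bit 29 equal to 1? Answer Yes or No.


0b10011010100110111000101111101010, bit 29 = 0. No

No


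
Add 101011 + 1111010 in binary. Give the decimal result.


101011 + 1111010 = 10100101 = 165

165


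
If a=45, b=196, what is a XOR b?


45 ^ 196 = 233

233


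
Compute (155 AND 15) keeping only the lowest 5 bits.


Step 1: 155 & 15 = 11
Step 2: 11 & 31 = 11

11


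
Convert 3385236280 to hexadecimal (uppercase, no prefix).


3385236280 = C9C69B38 hex

C9C69B38


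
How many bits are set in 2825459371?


0b10101000011010010001011010101011 has 15 set bits

15


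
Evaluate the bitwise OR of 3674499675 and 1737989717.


0b11011011000001000110101001011011 | 0b1100111100101111001111001010101 = 0b11111111100101111111111001011111 = 4288151135

4288151135


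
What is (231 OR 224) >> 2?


Step 1: 231 | 224 = 231
Step 2: 231 >> 2 = 57

57


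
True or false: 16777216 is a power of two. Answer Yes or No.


0b1000000000000000000000000. Only one bit set => Yes

Yes


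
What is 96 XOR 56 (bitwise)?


0b1100000 ^ 0b111000 = 0b1011000 = 88

88


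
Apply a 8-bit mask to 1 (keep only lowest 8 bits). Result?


1 & 255 = 1

1


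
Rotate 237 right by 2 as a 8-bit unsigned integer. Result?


Rotate 0b11101101 right by 2 (8-bit) = 0b1111011 = 123

123


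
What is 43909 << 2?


0b1010101110000101 << 2 = 0b101010111000010100 = 175636

175636


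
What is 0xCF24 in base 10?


CF24 hex = 53028 decimal

53028


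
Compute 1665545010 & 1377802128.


0b1100011010001100011001100110010 & 0b1010010000111111001011110010000 = 0b1000010000001100001001100010000 = 1107694352

1107694352


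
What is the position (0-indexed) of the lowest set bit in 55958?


0b1101101010010110. Lowest set bit at position 1

1


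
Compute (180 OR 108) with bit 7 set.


Step 1: 180 | 108 = 252
Step 2: 252 | (1 << 7) = 252 | 128 = 252

252


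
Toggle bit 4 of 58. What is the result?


58 ^ (1 << 4) = 58 ^ 16 = 42

42


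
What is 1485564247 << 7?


0b1011000100010111110100101010111 << 7 = 0b10110001000101111101001010101110000000 = 190152223616

190152223616


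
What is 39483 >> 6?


0b1001101000111011 >> 6 = 0b1001101000 = 616

616


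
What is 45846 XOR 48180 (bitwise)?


0b1011001100010110 ^ 0b1011110000110100 = 0b111100100010 = 3874

3874


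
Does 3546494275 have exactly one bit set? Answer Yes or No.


0b11010011011000110011010101000011. Multiple bits set => No

No


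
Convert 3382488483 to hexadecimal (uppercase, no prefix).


3382488483 = C99CADA3 hex

C99CADA3


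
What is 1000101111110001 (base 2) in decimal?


1000101111110001 in decimal = 35825

35825


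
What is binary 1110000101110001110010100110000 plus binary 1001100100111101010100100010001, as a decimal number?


1110000101110001110010100110000 + 1001100100111101010100100010001 = 10111101010101111000111001000001 = 3176631873

3176631873


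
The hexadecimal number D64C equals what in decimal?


D64C hex = 54860 decimal

54860


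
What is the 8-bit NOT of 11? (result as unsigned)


~0b1011 = 0b11110100 = 244 (8-bit unsigned)

244


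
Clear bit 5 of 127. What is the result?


127 & ~(1 << 5) = 95

95


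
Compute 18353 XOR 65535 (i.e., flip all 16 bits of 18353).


18353 ^ 65535 = 47182

47182


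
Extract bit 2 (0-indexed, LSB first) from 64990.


0b1111110111011110, position 2 = 1

1


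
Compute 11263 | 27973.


0b10101111111111 | 0b110110101000101 = 0b110111111111111 = 28671

28671


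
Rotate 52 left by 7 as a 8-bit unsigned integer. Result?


Rotate 0b110100 left by 7 (8-bit) = 0b11010 = 26

26


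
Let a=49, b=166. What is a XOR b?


49 ^ 166 = 151

151


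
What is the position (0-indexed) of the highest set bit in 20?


0b10100. Highest set bit at position 4

4


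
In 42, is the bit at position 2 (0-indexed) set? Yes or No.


0b101010, bit 2 = 0. No

No


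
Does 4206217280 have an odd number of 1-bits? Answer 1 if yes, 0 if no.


0b11111010101101011100100001000000 has 15 ones => parity 1

1


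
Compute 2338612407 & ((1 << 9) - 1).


2338612407 & 511 = 183

183


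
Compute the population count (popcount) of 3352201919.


0b11000111110011101000101010111111 has 20 set bits

20


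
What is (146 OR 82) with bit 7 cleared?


Step 1: 146 | 82 = 210
Step 2: 210 & ~(1 << 7) = 82

82


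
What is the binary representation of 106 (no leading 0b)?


106 = 1101010 in binary

1101010


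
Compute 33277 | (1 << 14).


33277 | (1 << 14) = 33277 | 16384 = 49661

49661


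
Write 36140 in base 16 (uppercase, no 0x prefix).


36140 = 8D2C hex

8D2C


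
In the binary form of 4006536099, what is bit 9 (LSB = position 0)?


0b11101110110011101110001110100011, position 9 = 1

1


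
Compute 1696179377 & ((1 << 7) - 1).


1696179377 & 127 = 49

49


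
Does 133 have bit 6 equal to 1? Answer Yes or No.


0b10000101, bit 6 = 0. No

No


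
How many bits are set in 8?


0b1000 has 1 set bits

1


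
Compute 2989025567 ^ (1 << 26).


2989025567 ^ (1 << 26) = 2989025567 ^ 67108864 = 3056134431

3056134431


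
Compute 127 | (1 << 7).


127 | (1 << 7) = 127 | 128 = 255

255


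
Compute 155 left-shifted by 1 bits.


0b10011011 << 1 = 0b100110110 = 310

310


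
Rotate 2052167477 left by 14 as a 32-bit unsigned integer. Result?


Rotate 0b1111010010100011001011100110101 left by 14 (32-bit) = 0b1100101110011010101111010010100 = 1707957908

1707957908


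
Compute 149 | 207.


0b10010101 | 0b11001111 = 0b11011111 = 223

223


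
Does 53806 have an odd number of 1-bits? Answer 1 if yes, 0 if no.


0b1101001000101110 has 8 ones => parity 0

0


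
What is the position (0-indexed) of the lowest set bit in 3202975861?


0b10111110111010011000100001110101. Lowest set bit at position 0

0


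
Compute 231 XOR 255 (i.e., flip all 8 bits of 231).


231 ^ 255 = 24

24


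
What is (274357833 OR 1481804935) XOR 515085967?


Step 1: 274357833 | 1481804935 = 1482350287
Step 2: 1482350287 ^ 515085967 = 1189693504

1189693504


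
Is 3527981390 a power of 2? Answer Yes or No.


0b11010010010010001011100101001110. Multiple bits set => No

No


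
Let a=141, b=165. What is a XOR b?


141 ^ 165 = 40

40


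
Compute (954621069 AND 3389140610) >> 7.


Step 1: 954621069 & 3389140610 = 134352000
Step 2: 134352000 >> 7 = 1049625

1049625


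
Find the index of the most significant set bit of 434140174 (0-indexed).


0b11001111000000111010000001110. Highest set bit at position 28

28


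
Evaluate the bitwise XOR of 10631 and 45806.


0b10100110000111 ^ 0b1011001011101110 = 0b1001101101101001 = 39785

39785


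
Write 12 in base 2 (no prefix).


12 = 1100 in binary

1100


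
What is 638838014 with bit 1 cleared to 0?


638838014 & ~(1 << 1) = 638838012

638838012


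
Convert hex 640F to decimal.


640F hex = 25615 decimal

25615


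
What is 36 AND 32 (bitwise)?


0b100100 & 0b100000 = 0b100000 = 32

32


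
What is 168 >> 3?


0b10101000 >> 3 = 0b10101 = 21

21


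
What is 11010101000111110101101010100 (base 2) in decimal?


11010101000111110101101010100 in decimal = 446950228

446950228


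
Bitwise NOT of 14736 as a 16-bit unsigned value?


~0b11100110010000 = 0b1100011001101111 = 50799 (16-bit unsigned)

50799


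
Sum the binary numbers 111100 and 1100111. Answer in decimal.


111100 + 1100111 = 10100011 = 163

163


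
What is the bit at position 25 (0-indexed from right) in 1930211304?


0b1110011000011001010111111101000, position 25 = 1

1


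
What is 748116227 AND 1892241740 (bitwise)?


0b101100100101110101100100000011 & 0b1110000110010010101000101001100 = 0b100000100000010101000100000000 = 545345792

545345792


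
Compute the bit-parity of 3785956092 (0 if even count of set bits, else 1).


0b11100001101010010001101011111100 has 17 ones => parity 1

1


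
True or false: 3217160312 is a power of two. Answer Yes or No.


0b10111111110000011111100001111000. Multiple bits set => No

No


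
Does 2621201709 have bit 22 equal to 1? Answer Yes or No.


0b10011100001111000101110100101101, bit 22 = 0. No

No


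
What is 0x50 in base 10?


50 hex = 80 decimal

80


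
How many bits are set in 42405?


0b1010010110100101 has 8 set bits

8


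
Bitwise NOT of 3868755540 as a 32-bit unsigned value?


~0b11100110100110001000011001010100 = 0b11001011001110111100110101011 = 426211755 (32-bit unsigned)

426211755


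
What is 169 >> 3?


0b10101001 >> 3 = 0b10101 = 21

21
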